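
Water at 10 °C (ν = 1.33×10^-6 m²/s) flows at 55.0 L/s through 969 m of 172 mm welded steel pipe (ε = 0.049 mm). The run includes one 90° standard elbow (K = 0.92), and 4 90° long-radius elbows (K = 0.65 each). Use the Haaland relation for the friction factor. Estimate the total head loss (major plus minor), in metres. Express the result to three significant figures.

H_L ≈ 27.8 m

V = 4Q/(πD²) = 2.367 m/s; V²/2g = 0.2856 m
Re = 3.06×10^5, ε/D = 2.85×10^-4 → f = 0.01666 (Haaland)
Major: h_f = f(L/D)·V²/2g = 0.01666·5634·0.2856 = 26.81 m
Minor: ΣK = 3.52; h_m = ΣK·V²/2g = 1.005 m
Total H_L = 26.81 + 1.005 = 27.82 m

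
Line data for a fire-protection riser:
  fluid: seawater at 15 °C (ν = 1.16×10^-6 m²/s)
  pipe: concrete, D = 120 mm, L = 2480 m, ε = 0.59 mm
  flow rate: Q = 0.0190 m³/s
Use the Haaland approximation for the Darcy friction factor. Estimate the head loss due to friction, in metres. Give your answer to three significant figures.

h_f ≈ 91.5 m

V = 4Q/(πD²) = 4·0.0190/(π·0.120²) = 1.680 m/s
Re = VD/ν = 1.680·0.120/1.16×10^-6 = 1.74×10^5 → turbulent
ε/D = 0.59/120 = 0.00492
Haaland: f = 0.03077
h_f = f(L/D)V²/(2g) = 0.03077·(2480/0.120)·1.680²/(2·9.81) = 91.49 m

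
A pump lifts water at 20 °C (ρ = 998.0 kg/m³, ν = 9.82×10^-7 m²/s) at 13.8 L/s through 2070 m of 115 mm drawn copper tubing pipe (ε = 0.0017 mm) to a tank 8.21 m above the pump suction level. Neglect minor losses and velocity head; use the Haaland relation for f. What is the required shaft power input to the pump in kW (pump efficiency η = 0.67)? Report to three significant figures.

P_shaft ≈ 7.00 kW

V = 4Q/(πD²) = 1.329 m/s; Re = 1.56×10^5; ε/D = 1.48×10^-5; f = 0.01636
h_f = f(L/D)V²/2g = 26.50 m
Total head H = z + h_f = 8.21 + 26.50 = 34.71 m
P_hyd = ρgQH = 998.0·9.81·0.0138·34.71 = 4.689 kW
P_shaft = P_hyd/η = 4.689/0.67 = 6.999 kW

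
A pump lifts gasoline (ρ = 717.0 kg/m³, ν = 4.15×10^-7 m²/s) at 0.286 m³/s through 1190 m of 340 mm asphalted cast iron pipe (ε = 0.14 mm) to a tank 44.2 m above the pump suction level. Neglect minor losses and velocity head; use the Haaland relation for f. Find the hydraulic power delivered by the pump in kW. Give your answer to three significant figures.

P_hyd ≈ 147 kW

V = 4Q/(πD²) = 3.150 m/s; Re = 2.58×10^6; ε/D = 4.12×10^-4; f = 0.01623
h_f = f(L/D)V²/2g = 28.73 m
Total head H = z + h_f = 44.2 + 28.73 = 72.93 m
P_hyd = ρgQH = 717.0·9.81·0.286·72.93 = 146.7 kW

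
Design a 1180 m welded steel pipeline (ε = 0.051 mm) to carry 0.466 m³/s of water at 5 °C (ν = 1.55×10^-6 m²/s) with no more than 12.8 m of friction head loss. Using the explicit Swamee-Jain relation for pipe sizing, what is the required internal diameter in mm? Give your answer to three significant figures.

D ≈ 475 mm

Swamee-Jain (Type III): D = 0.66·[ε^1.25·(LQ²/(gh_f))^4.75 + ν·Q^9.4·(L/(gh_f))^5.2]^0.04
LQ²/(gh_f) = 2.041; L/(gh_f) = 9.397
Term 1 = ε^1.25·(…)^4.75 = 1.28×10^-4; Term 2 = ν·Q^9.4·(…)^5.2 = 1.36×10^-4
D = 0.66·(1.28×10^-4 + 1.36×10^-4)^0.04 = 0.4746 m = 475 mm
Check: V = 2.63 m/s, Re = 8.06×10^5, f = 0.01387, h_f = 12.2 m ≈ 12.8 m ✓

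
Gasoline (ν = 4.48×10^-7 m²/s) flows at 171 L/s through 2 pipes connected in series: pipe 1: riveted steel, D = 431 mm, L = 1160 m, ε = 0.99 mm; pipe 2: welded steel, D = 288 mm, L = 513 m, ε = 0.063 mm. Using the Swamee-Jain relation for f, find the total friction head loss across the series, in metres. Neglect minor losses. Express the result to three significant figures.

Pipe 1: V = 1.172 m/s, Re = 1.13×10^6, ε/D = 0.00230, f = 0.02452, h_1 = f(L/D)V²/2g = 4.621 m
Pipe 2: V = 2.625 m/s, Re = 1.69×10^6, ε/D = 2.19×10^-4, f = 0.01463, h_2 = f(L/D)V²/2g = 9.149 m
Series → Q common, losses add: H = Σh = 13.77 m

H ≈ 13.8 m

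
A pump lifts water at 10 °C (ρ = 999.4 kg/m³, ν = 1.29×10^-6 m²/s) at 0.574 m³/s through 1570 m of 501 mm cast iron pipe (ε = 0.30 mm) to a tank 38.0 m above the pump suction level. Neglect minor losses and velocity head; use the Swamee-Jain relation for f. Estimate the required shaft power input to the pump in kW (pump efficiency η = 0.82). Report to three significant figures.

P_shaft ≈ 427 kW

V = 4Q/(πD²) = 2.912 m/s; Re = 1.13×10^6; ε/D = 5.99×10^-4; f = 0.01788
h_f = f(L/D)V²/2g = 24.21 m
Total head H = z + h_f = 38.0 + 24.21 = 62.21 m
P_hyd = ρgQH = 999.4·9.81·0.574·62.21 = 350.1 kW
P_shaft = P_hyd/η = 350.1/0.82 = 427.0 kW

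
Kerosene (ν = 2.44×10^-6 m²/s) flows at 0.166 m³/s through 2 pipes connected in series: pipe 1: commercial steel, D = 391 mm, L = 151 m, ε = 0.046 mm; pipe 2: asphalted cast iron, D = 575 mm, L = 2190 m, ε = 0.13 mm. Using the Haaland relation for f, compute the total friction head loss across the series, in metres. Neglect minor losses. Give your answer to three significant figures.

H ≈ 2.01 m

Pipe 1: V = 1.382 m/s, Re = 2.22×10^5, ε/D = 1.18×10^-4, f = 0.01606, h_1 = f(L/D)V²/2g = 0.6042 m
Pipe 2: V = 0.6393 m/s, Re = 1.51×10^5, ε/D = 2.26×10^-4, f = 0.01771, h_2 = f(L/D)V²/2g = 1.405 m
Series → Q common, losses add: H = Σh = 2.009 m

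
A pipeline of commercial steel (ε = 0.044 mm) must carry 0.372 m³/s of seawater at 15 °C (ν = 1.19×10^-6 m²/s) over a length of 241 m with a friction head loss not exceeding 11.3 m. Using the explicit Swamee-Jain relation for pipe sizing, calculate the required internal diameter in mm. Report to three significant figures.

D ≈ 324 mm

Swamee-Jain (Type III): D = 0.66·[ε^1.25·(LQ²/(gh_f))^4.75 + ν·Q^9.4·(L/(gh_f))^5.2]^0.04
LQ²/(gh_f) = 0.3009; L/(gh_f) = 2.174
Term 1 = ε^1.25·(…)^4.75 = 1.19×10^-8; Term 2 = ν·Q^9.4·(…)^5.2 = 6.20×10^-9
D = 0.66·(1.19×10^-8 + 6.20×10^-9)^0.04 = 0.3235 m = 324 mm
Check: V = 4.53 m/s, Re = 1.23×10^6, f = 0.01381, h_f = 10.7 m ≈ 11.3 m ✓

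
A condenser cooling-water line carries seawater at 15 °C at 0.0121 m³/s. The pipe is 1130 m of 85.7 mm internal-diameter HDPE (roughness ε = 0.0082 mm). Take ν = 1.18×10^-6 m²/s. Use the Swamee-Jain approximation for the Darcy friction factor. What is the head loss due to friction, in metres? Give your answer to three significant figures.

h_f ≈ 50.6 m

V = 4Q/(πD²) = 4·0.0121/(π·0.0857²) = 2.098 m/s
Re = VD/ν = 2.098·0.0857/1.18×10^-6 = 1.52×10^5 → turbulent
ε/D = 0.0082/85.7 = 9.57×10^-5
Swamee-Jain: f = 0.01710
h_f = f(L/D)V²/(2g) = 0.01710·(1130/0.0857)·2.098²/(2·9.81) = 50.57 m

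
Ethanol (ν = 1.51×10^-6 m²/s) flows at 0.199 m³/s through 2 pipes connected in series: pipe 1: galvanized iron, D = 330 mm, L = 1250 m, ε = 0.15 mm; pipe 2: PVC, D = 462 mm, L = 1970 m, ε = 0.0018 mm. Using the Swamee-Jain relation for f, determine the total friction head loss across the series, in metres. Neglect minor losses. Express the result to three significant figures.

H ≈ 22.5 m

Pipe 1: V = 2.327 m/s, Re = 5.08×10^5, ε/D = 4.55×10^-4, f = 0.01747, h_1 = f(L/D)V²/2g = 18.26 m
Pipe 2: V = 1.187 m/s, Re = 3.63×10^5, ε/D = 3.90×10^-6, f = 0.01392, h_2 = f(L/D)V²/2g = 4.264 m
Series → Q common, losses add: H = Σh = 22.52 m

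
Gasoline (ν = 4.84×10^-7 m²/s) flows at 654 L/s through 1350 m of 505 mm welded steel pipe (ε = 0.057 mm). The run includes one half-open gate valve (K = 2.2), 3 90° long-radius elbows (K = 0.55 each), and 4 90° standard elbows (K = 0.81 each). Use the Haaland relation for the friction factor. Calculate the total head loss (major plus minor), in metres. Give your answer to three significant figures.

H_L ≈ 22.3 m

V = 4Q/(πD²) = 3.265 m/s; V²/2g = 0.5434 m
Re = 3.41×10^6, ε/D = 1.13×10^-4 → f = 0.01270 (Haaland)
Major: h_f = f(L/D)·V²/2g = 0.01270·2673·0.5434 = 18.45 m
Minor: ΣK = 7.09; h_m = ΣK·V²/2g = 3.853 m
Total H_L = 18.45 + 3.853 = 22.30 m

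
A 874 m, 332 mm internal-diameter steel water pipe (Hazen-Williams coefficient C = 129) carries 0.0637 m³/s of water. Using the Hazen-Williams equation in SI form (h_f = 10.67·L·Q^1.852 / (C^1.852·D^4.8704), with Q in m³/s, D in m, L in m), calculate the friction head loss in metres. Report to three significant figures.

h_f = 10.67·874·0.0637^1.852 / (129^1.852·0.332^4.8704) = 1.508 m

h_f ≈ 1.51 m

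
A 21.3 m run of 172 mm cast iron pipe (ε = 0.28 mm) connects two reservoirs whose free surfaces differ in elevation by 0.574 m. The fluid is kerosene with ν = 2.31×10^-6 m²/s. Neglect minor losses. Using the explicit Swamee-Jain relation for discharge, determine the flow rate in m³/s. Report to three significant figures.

Swamee-Jain (Type II): Q = -0.965·√(gD⁵h_f/L)·ln[ε/(3.7D) + √(3.17ν²L/(gD³h_f))]
√(gD⁵h_f/L) = √(9.81·0.172⁵·0.574/21.3) = 0.006308
ε/(3.7D) = 4.40×10^-4; √(3.17ν²L/(gD³h_f)) = 1.12×10^-4
Q = -0.965·0.006308·ln(5.521×10^-4) = 0.04567 m³/s
Check: V = 1.97 m/s, Re = 1.46×10^5, f = 0.02374, h_f = 0.579 m ≈ 0.574 m ✓

Q ≈ 0.0457 m³/s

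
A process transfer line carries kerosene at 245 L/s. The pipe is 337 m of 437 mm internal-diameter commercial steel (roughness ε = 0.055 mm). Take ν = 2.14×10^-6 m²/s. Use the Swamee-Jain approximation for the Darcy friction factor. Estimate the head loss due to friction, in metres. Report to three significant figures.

h_f ≈ 1.62 m

V = 4Q/(πD²) = 4·0.245/(π·0.437²) = 1.633 m/s
Re = VD/ν = 1.633·0.437/2.14×10^-6 = 3.34×10^5 → turbulent
ε/D = 0.055/437 = 1.26×10^-4
Swamee-Jain: f = 0.01547
h_f = f(L/D)V²/(2g) = 0.01547·(337/0.437)·1.633²/(2·9.81) = 1.622 m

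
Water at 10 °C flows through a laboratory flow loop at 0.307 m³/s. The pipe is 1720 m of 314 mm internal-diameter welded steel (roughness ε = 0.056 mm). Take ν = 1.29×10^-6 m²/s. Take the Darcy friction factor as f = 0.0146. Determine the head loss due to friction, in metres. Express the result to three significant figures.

h_f ≈ 64.1 m

V = 4Q/(πD²) = 4·0.307/(π·0.314²) = 3.965 m/s
h_f = f(L/D)V²/(2g) = 0.01460·(1720/0.314)·3.965²/(2·9.81) = 64.07 m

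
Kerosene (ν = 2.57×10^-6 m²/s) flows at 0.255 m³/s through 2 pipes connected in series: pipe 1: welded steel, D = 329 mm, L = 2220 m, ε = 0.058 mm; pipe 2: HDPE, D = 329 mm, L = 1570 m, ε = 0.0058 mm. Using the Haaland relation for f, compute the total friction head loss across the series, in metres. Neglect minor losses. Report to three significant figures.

Pipe 1: V = 3.000 m/s, Re = 3.84×10^5, ε/D = 1.76×10^-4, f = 0.01545, h_1 = f(L/D)V²/2g = 47.81 m
Pipe 2: V = 3.000 m/s, Re = 3.84×10^5, ε/D = 1.76×10^-5, f = 0.01387, h_2 = f(L/D)V²/2g = 30.36 m
Series → Q common, losses add: H = Σh = 78.17 m

H ≈ 78.2 m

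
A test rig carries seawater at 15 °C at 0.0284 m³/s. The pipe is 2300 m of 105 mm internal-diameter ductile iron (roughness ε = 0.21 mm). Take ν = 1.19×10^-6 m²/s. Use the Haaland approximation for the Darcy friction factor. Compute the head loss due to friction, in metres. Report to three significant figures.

V = 4Q/(πD²) = 4·0.0284/(π·0.105²) = 3.280 m/s
Re = VD/ν = 3.280·0.105/1.19×10^-6 = 2.89×10^5 → turbulent
ε/D = 0.21/105 = 0.00200
Haaland: f = 0.02402
h_f = f(L/D)V²/(2g) = 0.02402·(2300/0.105)·3.280²/(2·9.81) = 288.4 m

h_f ≈ 288 m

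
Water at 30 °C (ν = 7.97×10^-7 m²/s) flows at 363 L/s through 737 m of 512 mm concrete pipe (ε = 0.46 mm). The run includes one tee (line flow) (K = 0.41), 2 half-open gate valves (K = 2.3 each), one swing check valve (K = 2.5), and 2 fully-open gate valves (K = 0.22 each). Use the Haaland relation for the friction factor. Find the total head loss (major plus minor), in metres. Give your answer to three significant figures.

H_L ≈ 5.69 m

V = 4Q/(πD²) = 1.763 m/s; V²/2g = 0.1584 m
Re = 1.13×10^6, ε/D = 8.98×10^-4 → f = 0.01943 (Haaland)
Major: h_f = f(L/D)·V²/2g = 0.01943·1439·0.1584 = 4.430 m
Minor: ΣK = 7.95; h_m = ΣK·V²/2g = 1.260 m
Total H_L = 4.430 + 1.260 = 5.690 m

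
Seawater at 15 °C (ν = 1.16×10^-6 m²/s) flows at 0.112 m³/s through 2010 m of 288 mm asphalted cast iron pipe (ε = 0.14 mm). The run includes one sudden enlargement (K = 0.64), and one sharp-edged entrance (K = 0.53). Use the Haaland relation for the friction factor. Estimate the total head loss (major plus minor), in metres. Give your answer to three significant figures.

H_L ≈ 18.7 m

V = 4Q/(πD²) = 1.719 m/s; V²/2g = 0.1507 m
Re = 4.27×10^5, ε/D = 4.86×10^-4 → f = 0.01762 (Haaland)
Major: h_f = f(L/D)·V²/2g = 0.01762·6979·0.1507 = 18.53 m
Minor: ΣK = 1.17; h_m = ΣK·V²/2g = 0.1763 m
Total H_L = 18.53 + 0.1763 = 18.71 m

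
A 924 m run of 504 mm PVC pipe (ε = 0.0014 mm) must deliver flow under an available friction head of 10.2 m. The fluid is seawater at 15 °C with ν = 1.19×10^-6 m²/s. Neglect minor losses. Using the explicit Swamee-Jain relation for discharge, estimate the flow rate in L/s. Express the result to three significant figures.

Swamee-Jain (Type II): Q = -0.965·√(gD⁵h_f/L)·ln[ε/(3.7D) + √(3.17ν²L/(gD³h_f))]
√(gD⁵h_f/L) = √(9.81·0.504⁵·10.2/924) = 0.05934
ε/(3.7D) = 7.51×10^-7; √(3.17ν²L/(gD³h_f)) = 1.80×10^-5
Q = -0.965·0.05934·ln(1.874×10^-5) = 0.6233 m³/s
Check: V = 3.12 m/s, Re = 1.32×10^6, f = 0.01116, h_f = 10.2 m ≈ 10.2 m ✓

Q ≈ 623 L/s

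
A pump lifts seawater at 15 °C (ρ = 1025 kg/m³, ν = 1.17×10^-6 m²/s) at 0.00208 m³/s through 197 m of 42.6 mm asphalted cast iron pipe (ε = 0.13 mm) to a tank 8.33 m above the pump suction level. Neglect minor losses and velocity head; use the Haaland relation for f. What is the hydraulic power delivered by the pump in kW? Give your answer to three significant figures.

P_hyd ≈ 0.473 kW

V = 4Q/(πD²) = 1.459 m/s; Re = 5.31×10^4; ε/D = 0.00305; f = 0.02844
h_f = f(L/D)V²/2g = 14.27 m
Total head H = z + h_f = 8.33 + 14.27 = 22.60 m
P_hyd = ρgQH = 1025·9.81·0.00208·22.60 = 0.4728 kW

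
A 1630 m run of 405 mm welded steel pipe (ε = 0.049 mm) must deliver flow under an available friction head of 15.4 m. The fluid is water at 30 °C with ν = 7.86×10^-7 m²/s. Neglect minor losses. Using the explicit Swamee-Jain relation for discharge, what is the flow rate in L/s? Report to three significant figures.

Q ≈ 303 L/s

Swamee-Jain (Type II): Q = -0.965·√(gD⁵h_f/L)·ln[ε/(3.7D) + √(3.17ν²L/(gD³h_f))]
√(gD⁵h_f/L) = √(9.81·0.405⁵·15.4/1630) = 0.03178
ε/(3.7D) = 3.27×10^-5; √(3.17ν²L/(gD³h_f)) = 1.78×10^-5
Q = -0.965·0.03178·ln(5.053×10^-5) = 0.3034 m³/s
Check: V = 2.35 m/s, Re = 1.21×10^6, f = 0.01362, h_f = 15.5 m ≈ 15.4 m ✓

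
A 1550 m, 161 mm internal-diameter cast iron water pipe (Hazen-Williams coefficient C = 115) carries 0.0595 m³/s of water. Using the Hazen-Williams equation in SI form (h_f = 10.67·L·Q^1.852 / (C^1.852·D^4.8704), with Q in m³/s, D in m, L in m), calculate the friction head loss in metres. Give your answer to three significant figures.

h_f ≈ 99.0 m

h_f = 10.67·1550·0.0595^1.852 / (115^1.852·0.161^4.8704) = 98.98 m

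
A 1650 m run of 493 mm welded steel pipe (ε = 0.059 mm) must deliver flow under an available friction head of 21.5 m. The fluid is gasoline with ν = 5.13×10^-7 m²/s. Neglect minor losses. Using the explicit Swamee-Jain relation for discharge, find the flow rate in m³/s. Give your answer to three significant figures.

Swamee-Jain (Type II): Q = -0.965·√(gD⁵h_f/L)·ln[ε/(3.7D) + √(3.17ν²L/(gD³h_f))]
√(gD⁵h_f/L) = √(9.81·0.493⁵·21.5/1650) = 0.06101
ε/(3.7D) = 3.23×10^-5; √(3.17ν²L/(gD³h_f)) = 7.38×10^-6
Q = -0.965·0.06101·ln(3.972×10^-5) = 0.5966 m³/s
Check: V = 3.13 m/s, Re = 3.00×10^6, f = 0.01298, h_f = 21.6 m ≈ 21.5 m ✓

Q ≈ 0.597 m³/s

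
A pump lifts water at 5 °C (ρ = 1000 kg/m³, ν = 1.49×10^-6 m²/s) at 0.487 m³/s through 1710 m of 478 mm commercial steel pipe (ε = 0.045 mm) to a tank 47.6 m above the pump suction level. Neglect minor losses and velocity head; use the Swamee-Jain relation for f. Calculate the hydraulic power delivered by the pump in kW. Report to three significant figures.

V = 4Q/(πD²) = 2.714 m/s; Re = 8.71×10^5; ε/D = 9.41×10^-5; f = 0.01359
h_f = f(L/D)V²/2g = 18.24 m
Total head H = z + h_f = 47.6 + 18.24 = 65.84 m
P_hyd = ρgQH = 1000·9.81·0.487·65.84 = 314.6 kW

P_hyd ≈ 315 kW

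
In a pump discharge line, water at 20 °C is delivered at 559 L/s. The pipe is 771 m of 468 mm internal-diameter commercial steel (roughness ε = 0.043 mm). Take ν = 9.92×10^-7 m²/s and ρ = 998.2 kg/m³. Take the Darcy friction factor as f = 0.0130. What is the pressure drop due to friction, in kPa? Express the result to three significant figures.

Δp ≈ 113 kPa

V = 4Q/(πD²) = 4·0.559/(π·0.468²) = 3.250 m/s
h_f = f(L/D)V²/(2g) = 0.01300·(771/0.468)·3.250²/(2·9.81) = 11.53 m
Δp = ρg·h_f = 998.2·9.81·11.53 = 112.9 kPa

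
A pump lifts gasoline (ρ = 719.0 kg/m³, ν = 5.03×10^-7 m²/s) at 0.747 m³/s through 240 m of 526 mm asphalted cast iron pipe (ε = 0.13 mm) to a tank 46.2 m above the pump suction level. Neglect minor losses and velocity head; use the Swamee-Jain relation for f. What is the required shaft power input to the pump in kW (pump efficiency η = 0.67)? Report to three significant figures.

V = 4Q/(πD²) = 3.438 m/s; Re = 3.59×10^6; ε/D = 2.47×10^-4; f = 0.01465
h_f = f(L/D)V²/2g = 4.027 m
Total head H = z + h_f = 46.2 + 4.027 = 50.23 m
P_hyd = ρgQH = 719.0·9.81·0.747·50.23 = 264.6 kW
P_shaft = P_hyd/η = 264.6/0.67 = 395.0 kW

P_shaft ≈ 395 kW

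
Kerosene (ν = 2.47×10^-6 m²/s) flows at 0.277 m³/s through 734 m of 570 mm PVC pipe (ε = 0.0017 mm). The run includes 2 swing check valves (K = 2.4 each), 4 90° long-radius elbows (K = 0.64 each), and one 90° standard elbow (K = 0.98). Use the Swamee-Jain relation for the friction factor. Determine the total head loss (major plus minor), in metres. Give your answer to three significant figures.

H_L ≈ 1.65 m

V = 4Q/(πD²) = 1.086 m/s; V²/2g = 0.06006 m
Re = 2.51×10^5, ε/D = 2.98×10^-6 → f = 0.01490 (Swamee-Jain)
Major: h_f = f(L/D)·V²/2g = 0.01490·1288·0.06006 = 1.153 m
Minor: ΣK = 8.34; h_m = ΣK·V²/2g = 0.5009 m
Total H_L = 1.153 + 0.5009 = 1.654 m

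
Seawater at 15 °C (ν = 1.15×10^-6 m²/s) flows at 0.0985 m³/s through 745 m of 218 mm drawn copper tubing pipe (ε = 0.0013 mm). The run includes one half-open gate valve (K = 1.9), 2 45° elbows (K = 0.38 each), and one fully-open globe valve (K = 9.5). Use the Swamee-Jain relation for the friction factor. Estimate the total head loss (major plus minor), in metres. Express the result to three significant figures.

V = 4Q/(πD²) = 2.639 m/s; V²/2g = 0.3550 m
Re = 5.00×10^5, ε/D = 5.96×10^-6 → f = 0.01319 (Swamee-Jain)
Major: h_f = f(L/D)·V²/2g = 0.01319·3417·0.3550 = 15.99 m
Minor: ΣK = 12.2; h_m = ΣK·V²/2g = 4.316 m
Total H_L = 15.99 + 4.316 = 20.31 m

H_L ≈ 20.3 m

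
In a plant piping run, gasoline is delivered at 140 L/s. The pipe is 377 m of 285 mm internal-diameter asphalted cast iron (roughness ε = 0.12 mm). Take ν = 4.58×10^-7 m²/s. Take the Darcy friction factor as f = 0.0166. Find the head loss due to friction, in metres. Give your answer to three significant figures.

V = 4Q/(πD²) = 4·0.140/(π·0.285²) = 2.195 m/s
h_f = f(L/D)V²/(2g) = 0.01660·(377/0.285)·2.195²/(2·9.81) = 5.390 m

h_f ≈ 5.39 m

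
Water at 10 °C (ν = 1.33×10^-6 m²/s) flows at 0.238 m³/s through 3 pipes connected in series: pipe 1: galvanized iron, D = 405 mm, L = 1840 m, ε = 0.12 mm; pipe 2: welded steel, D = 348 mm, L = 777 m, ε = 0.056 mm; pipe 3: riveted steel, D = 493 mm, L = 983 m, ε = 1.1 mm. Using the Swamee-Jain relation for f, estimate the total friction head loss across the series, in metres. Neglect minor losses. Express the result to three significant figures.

H ≈ 27.2 m

Pipe 1: V = 1.847 m/s, Re = 5.63×10^5, ε/D = 2.96×10^-4, f = 0.01622, h_1 = f(L/D)V²/2g = 12.82 m
Pipe 2: V = 2.502 m/s, Re = 6.55×10^5, ε/D = 1.61×10^-4, f = 0.01477, h_2 = f(L/D)V²/2g = 10.53 m
Pipe 3: V = 1.247 m/s, Re = 4.62×10^5, ε/D = 0.00223, f = 0.02460, h_3 = f(L/D)V²/2g = 3.886 m
Series → Q common, losses add: H = Σh = 27.23 m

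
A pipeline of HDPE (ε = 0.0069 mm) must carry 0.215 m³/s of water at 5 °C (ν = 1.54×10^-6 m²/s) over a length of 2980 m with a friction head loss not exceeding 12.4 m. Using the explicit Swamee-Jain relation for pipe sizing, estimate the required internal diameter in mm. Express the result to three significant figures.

D ≈ 422 mm

Swamee-Jain (Type III): D = 0.66·[ε^1.25·(LQ²/(gh_f))^4.75 + ν·Q^9.4·(L/(gh_f))^5.2]^0.04
LQ²/(gh_f) = 1.132; L/(gh_f) = 24.50
Term 1 = ε^1.25·(…)^4.75 = 6.38×10^-7; Term 2 = ν·Q^9.4·(…)^5.2 = 1.37×10^-5
D = 0.66·(6.38×10^-7 + 1.37×10^-5)^0.04 = 0.4224 m = 422 mm
Check: V = 1.53 m/s, Re = 4.21×10^5, f = 0.01374, h_f = 11.6 m ≈ 12.4 m ✓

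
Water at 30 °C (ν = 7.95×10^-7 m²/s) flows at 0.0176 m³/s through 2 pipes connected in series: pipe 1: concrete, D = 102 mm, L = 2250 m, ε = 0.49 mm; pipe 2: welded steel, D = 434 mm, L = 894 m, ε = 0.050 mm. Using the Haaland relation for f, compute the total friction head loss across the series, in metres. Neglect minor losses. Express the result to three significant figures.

H ≈ 159 m

Pipe 1: V = 2.154 m/s, Re = 2.76×10^5, ε/D = 0.00480, f = 0.03038, h_1 = f(L/D)V²/2g = 158.5 m
Pipe 2: V = 0.1190 m/s, Re = 6.49×10^4, ε/D = 1.15×10^-4, f = 0.01993, h_2 = f(L/D)V²/2g = 0.02962 m
Series → Q common, losses add: H = Σh = 158.5 m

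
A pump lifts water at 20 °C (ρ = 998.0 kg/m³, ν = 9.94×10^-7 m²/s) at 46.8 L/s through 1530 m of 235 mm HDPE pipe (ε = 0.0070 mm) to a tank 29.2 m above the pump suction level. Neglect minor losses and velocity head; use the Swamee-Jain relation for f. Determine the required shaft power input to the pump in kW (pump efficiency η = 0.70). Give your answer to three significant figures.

V = 4Q/(πD²) = 1.079 m/s; Re = 2.55×10^5; ε/D = 2.98×10^-5; f = 0.01513
h_f = f(L/D)V²/2g = 5.846 m
Total head H = z + h_f = 29.2 + 5.846 = 35.05 m
P_hyd = ρgQH = 998.0·9.81·0.0468·35.05 = 16.06 kW
P_shaft = P_hyd/η = 16.06/0.70 = 22.94 kW

P_shaft ≈ 22.9 kW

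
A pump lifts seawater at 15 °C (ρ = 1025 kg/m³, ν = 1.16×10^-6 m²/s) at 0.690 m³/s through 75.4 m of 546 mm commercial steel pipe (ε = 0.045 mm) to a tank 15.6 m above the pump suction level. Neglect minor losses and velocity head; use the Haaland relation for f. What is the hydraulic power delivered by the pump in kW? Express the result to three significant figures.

V = 4Q/(πD²) = 2.947 m/s; Re = 1.39×10^6; ε/D = 8.24×10^-5; f = 0.01271
h_f = f(L/D)V²/2g = 0.7772 m
Total head H = z + h_f = 15.6 + 0.7772 = 16.38 m
P_hyd = ρgQH = 1025·9.81·0.690·16.38 = 113.6 kW

P_hyd ≈ 114 kW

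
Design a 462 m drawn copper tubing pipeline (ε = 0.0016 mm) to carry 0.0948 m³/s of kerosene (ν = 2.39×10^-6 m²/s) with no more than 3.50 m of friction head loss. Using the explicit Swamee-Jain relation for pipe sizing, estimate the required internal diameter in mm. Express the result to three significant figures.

D ≈ 279 mm

Swamee-Jain (Type III): D = 0.66·[ε^1.25·(LQ²/(gh_f))^4.75 + ν·Q^9.4·(L/(gh_f))^5.2]^0.04
LQ²/(gh_f) = 0.1209; L/(gh_f) = 13.46
Term 1 = ε^1.25·(…)^4.75 = 2.50×10^-12; Term 2 = ν·Q^9.4·(…)^5.2 = 4.27×10^-10
D = 0.66·(2.50×10^-12 + 4.27×10^-10)^0.04 = 0.2785 m = 279 mm
Check: V = 1.56 m/s, Re = 1.81×10^5, f = 0.01588, h_f = 3.25 m ≈ 3.50 m ✓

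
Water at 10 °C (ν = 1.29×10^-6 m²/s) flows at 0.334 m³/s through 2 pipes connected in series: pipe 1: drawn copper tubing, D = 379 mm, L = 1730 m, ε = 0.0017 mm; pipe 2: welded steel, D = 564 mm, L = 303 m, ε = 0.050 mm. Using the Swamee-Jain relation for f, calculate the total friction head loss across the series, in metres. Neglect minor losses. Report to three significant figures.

Pipe 1: V = 2.961 m/s, Re = 8.70×10^5, ε/D = 4.49×10^-6, f = 0.01199, h_1 = f(L/D)V²/2g = 24.45 m
Pipe 2: V = 1.337 m/s, Re = 5.85×10^5, ε/D = 8.87×10^-5, f = 0.01407, h_2 = f(L/D)V²/2g = 0.6888 m
Series → Q common, losses add: H = Σh = 25.13 m

H ≈ 25.1 m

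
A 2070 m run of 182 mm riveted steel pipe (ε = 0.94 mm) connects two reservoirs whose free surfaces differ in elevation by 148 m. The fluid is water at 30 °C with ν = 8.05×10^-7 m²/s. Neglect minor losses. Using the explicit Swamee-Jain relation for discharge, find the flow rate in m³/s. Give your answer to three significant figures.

Swamee-Jain (Type II): Q = -0.965·√(gD⁵h_f/L)·ln[ε/(3.7D) + √(3.17ν²L/(gD³h_f))]
√(gD⁵h_f/L) = √(9.81·0.182⁵·148/2070) = 0.01183
ε/(3.7D) = 0.00140; √(3.17ν²L/(gD³h_f)) = 2.20×10^-5
Q = -0.965·0.01183·ln(0.001418) = 0.07490 m³/s
Check: V = 2.88 m/s, Re = 6.51×10^5, f = 0.03089, h_f = 148 m ≈ 148 m ✓

Q ≈ 0.0749 m³/s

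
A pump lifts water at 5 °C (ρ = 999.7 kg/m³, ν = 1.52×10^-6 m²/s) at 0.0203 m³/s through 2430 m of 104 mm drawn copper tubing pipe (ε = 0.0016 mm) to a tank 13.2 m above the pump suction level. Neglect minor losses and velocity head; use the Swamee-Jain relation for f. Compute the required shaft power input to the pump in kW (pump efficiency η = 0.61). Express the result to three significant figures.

P_shaft ≈ 40.5 kW

V = 4Q/(πD²) = 2.390 m/s; Re = 1.64×10^5; ε/D = 1.54×10^-5; f = 0.01629
h_f = f(L/D)V²/2g = 110.8 m
Total head H = z + h_f = 13.2 + 110.8 = 124.0 m
P_hyd = ρgQH = 999.7·9.81·0.0203·124.0 = 24.68 kW
P_shaft = P_hyd/η = 24.68/0.61 = 40.45 kW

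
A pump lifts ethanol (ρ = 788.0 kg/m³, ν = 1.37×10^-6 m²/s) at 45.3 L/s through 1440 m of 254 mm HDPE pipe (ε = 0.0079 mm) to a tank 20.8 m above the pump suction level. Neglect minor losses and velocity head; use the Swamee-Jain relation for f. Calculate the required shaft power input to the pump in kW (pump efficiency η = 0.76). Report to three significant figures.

P_shaft ≈ 11.3 kW

V = 4Q/(πD²) = 0.8940 m/s; Re = 1.66×10^5; ε/D = 3.11×10^-5; f = 0.01637
h_f = f(L/D)V²/2g = 3.780 m
Total head H = z + h_f = 20.8 + 3.780 = 24.58 m
P_hyd = ρgQH = 788.0·9.81·0.0453·24.58 = 8.608 kW
P_shaft = P_hyd/η = 8.608/0.76 = 11.33 kW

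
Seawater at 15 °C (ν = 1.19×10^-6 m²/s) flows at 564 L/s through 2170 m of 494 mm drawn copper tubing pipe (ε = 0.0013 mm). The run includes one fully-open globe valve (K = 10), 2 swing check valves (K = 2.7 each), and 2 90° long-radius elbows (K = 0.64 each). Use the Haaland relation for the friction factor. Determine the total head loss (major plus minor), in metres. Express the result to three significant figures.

V = 4Q/(πD²) = 2.943 m/s; V²/2g = 0.4413 m
Re = 1.22×10^6, ε/D = 2.63×10^-6 → f = 0.01125 (Haaland)
Major: h_f = f(L/D)·V²/2g = 0.01125·4393·0.4413 = 21.82 m
Minor: ΣK = 16.7; h_m = ΣK·V²/2g = 7.362 m
Total H_L = 21.82 + 7.362 = 29.18 m

H_L ≈ 29.2 m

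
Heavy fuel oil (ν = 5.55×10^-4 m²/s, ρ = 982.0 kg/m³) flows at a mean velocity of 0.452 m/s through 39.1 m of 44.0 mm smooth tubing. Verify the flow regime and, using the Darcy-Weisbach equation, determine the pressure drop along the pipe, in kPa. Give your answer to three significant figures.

Re = VD/ν = 0.452·0.04400/5.55×10^-4 = 35.8 → laminar (Re < 2300)
f = 64/Re = 1.786
h_f = f(L/D)V²/(2g) = 1.786·(39.1/0.04400)·0.452²/(2·9.81) = 16.53 m
Δp = ρg·h_f = 982.0·9.81·16.53 = 159.2 kPa

Δp ≈ 159 kPa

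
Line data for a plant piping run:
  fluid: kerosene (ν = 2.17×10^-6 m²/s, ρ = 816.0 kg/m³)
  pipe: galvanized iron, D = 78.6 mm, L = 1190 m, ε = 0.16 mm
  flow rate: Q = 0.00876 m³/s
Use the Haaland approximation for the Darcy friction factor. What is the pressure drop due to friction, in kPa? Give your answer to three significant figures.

V = 4Q/(πD²) = 4·0.00876/(π·0.0786²) = 1.805 m/s
Re = VD/ν = 1.805·0.0786/2.17×10^-6 = 6.54×10^4 → turbulent
ε/D = 0.16/78.6 = 0.00204
Haaland: f = 0.02578
h_f = f(L/D)V²/(2g) = 0.02578·(1190/0.0786)·1.805²/(2·9.81) = 64.83 m
Δp = ρg·h_f = 816.0·9.81·64.83 = 519.0 kPa

Δp ≈ 519 kPa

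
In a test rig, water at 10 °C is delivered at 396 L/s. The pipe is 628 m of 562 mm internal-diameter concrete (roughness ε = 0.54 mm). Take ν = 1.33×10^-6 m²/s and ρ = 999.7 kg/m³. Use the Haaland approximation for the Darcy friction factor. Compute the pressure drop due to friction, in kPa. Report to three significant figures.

V = 4Q/(πD²) = 4·0.396/(π·0.562²) = 1.596 m/s
Re = VD/ν = 1.596·0.562/1.33×10^-6 = 6.75×10^5 → turbulent
ε/D = 0.54/562 = 9.61×10^-4
Haaland: f = 0.01989
h_f = f(L/D)V²/(2g) = 0.01989·(628/0.562)·1.596²/(2·9.81) = 2.886 m
Δp = ρg·h_f = 999.7·9.81·2.886 = 28.31 kPa

Δp ≈ 28.3 kPa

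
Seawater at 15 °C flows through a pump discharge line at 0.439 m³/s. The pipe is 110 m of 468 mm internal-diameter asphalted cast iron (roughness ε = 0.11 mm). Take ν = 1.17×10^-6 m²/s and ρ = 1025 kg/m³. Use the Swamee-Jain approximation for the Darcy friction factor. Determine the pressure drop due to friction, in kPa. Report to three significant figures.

Δp ≈ 11.9 kPa

V = 4Q/(πD²) = 4·0.439/(π·0.468²) = 2.552 m/s
Re = VD/ν = 2.552·0.468/1.17×10^-6 = 1.02×10^6 → turbulent
ε/D = 0.11/468 = 2.35×10^-4
Swamee-Jain: f = 0.01512
h_f = f(L/D)V²/(2g) = 0.01512·(110/0.468)·2.552²/(2·9.81) = 1.180 m
Δp = ρg·h_f = 1025·9.81·1.180 = 11.87 kPa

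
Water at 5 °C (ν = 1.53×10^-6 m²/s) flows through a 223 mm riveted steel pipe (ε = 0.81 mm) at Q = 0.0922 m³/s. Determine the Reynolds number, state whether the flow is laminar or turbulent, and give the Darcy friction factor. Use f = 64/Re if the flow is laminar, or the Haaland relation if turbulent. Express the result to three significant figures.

V = 4Q/(πD²) = 2.361 m/s
Re = VD/ν = 2.361·0.223/1.53×10^-6 = 3.44×10^5
Re > 4000 → turbulent; ε/D = 0.00363
Haaland: f = 0.02800

Re ≈ 3.44×10^5; turbulent; f ≈ 0.0280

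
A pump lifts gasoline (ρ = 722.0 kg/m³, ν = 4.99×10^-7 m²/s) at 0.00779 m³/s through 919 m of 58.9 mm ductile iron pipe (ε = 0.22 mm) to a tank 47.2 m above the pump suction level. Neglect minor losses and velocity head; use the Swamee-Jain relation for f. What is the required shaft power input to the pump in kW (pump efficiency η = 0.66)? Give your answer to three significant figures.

V = 4Q/(πD²) = 2.859 m/s; Re = 3.37×10^5; ε/D = 0.00374; f = 0.02833
h_f = f(L/D)V²/2g = 184.2 m
Total head H = z + h_f = 47.2 + 184.2 = 231.4 m
P_hyd = ρgQH = 722.0·9.81·0.00779·231.4 = 12.77 kW
P_shaft = P_hyd/η = 12.77/0.66 = 19.34 kW

P_shaft ≈ 19.3 kW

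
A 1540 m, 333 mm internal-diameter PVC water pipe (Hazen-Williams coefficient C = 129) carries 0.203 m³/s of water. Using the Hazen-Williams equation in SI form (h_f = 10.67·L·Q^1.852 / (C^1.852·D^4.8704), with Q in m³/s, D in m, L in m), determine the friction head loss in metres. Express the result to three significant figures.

h_f = 10.67·1540·0.203^1.852 / (129^1.852·0.333^4.8704) = 22.40 m

h_f ≈ 22.4 m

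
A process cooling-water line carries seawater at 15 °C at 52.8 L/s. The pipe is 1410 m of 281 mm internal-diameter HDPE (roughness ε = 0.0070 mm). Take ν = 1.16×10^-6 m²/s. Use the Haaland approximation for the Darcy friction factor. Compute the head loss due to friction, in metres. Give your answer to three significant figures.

V = 4Q/(πD²) = 4·0.0528/(π·0.281²) = 0.8514 m/s
Re = VD/ν = 0.8514·0.281/1.16×10^-6 = 2.06×10^5 → turbulent
ε/D = 0.0070/281 = 2.49×10^-5
Haaland: f = 0.01557
h_f = f(L/D)V²/(2g) = 0.01557·(1410/0.281)·0.8514²/(2·9.81) = 2.886 m

h_f ≈ 2.89 m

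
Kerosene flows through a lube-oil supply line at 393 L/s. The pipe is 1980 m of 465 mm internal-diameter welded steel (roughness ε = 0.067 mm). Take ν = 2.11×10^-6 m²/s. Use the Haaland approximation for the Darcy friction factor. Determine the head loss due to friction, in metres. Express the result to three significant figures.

h_f ≈ 17.1 m

V = 4Q/(πD²) = 4·0.393/(π·0.465²) = 2.314 m/s
Re = VD/ν = 2.314·0.465/2.11×10^-6 = 5.10×10^5 → turbulent
ε/D = 0.067/465 = 1.44×10^-4
Haaland: f = 0.01471
h_f = f(L/D)V²/(2g) = 0.01471·(1980/0.465)·2.314²/(2·9.81) = 17.10 m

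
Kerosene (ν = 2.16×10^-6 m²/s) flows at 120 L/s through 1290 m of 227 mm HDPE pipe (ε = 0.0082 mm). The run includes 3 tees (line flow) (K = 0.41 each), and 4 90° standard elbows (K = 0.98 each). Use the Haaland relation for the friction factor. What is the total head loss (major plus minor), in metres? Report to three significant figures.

H_L ≈ 39.4 m

V = 4Q/(πD²) = 2.965 m/s; V²/2g = 0.4481 m
Re = 3.12×10^5, ε/D = 3.61×10^-5 → f = 0.01456 (Haaland)
Major: h_f = f(L/D)·V²/2g = 0.01456·5683·0.4481 = 37.08 m
Minor: ΣK = 5.15; h_m = ΣK·V²/2g = 2.308 m
Total H_L = 37.08 + 2.308 = 39.39 m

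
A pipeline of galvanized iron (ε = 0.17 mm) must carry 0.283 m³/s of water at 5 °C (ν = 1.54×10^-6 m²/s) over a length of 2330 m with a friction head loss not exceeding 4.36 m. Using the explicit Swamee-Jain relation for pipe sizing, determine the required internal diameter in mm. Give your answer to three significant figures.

Swamee-Jain (Type III): D = 0.66·[ε^1.25·(LQ²/(gh_f))^4.75 + ν·Q^9.4·(L/(gh_f))^5.2]^0.04
LQ²/(gh_f) = 4.363; L/(gh_f) = 54.48
Term 1 = ε^1.25·(…)^4.75 = 0.0212; Term 2 = ν·Q^9.4·(…)^5.2 = 0.0115
D = 0.66·(0.0212 + 0.0115)^0.04 = 0.5757 m = 576 mm
Check: V = 1.09 m/s, Re = 4.06×10^5, f = 0.01659, h_f = 4.05 m ≈ 4.36 m ✓

D ≈ 576 mm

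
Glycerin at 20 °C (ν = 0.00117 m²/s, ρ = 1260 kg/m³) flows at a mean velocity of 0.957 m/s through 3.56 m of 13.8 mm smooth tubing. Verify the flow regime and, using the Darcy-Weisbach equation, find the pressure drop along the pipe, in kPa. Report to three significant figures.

Re = VD/ν = 0.957·0.01380/0.00117 = 11.3 → laminar (Re < 2300)
f = 64/Re = 5.670
h_f = f(L/D)V²/(2g) = 5.670·(3.56/0.01380)·0.957²/(2·9.81) = 68.28 m
Δp = ρg·h_f = 1260·9.81·68.28 = 843.9 kPa

Δp ≈ 844 kPa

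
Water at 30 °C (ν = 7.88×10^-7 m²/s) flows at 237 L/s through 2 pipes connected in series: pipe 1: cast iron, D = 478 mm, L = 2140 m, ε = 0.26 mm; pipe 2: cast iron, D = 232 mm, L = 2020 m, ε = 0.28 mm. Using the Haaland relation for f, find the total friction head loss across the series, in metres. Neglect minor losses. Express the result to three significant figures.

H ≈ 296 m

Pipe 1: V = 1.321 m/s, Re = 8.01×10^5, ε/D = 5.44×10^-4, f = 0.01757, h_1 = f(L/D)V²/2g = 6.991 m
Pipe 2: V = 5.606 m/s, Re = 1.65×10^6, ε/D = 0.00121, f = 0.02075, h_2 = f(L/D)V²/2g = 289.4 m
Series → Q common, losses add: H = Σh = 296.4 m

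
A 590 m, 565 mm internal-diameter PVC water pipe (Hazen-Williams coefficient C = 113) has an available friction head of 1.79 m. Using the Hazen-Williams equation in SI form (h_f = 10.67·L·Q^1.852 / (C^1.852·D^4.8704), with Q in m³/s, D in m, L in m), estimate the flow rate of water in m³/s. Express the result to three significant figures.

Q ≈ 0.306 m³/s

Rearranging: Q = [h_f·C^1.852·D^4.8704 / (10.67·L)]^(1/1.852)
Q = [1.79·113^1.852·0.565^4.8704 / (10.67·590)]^0.540 = 0.3064 m³/s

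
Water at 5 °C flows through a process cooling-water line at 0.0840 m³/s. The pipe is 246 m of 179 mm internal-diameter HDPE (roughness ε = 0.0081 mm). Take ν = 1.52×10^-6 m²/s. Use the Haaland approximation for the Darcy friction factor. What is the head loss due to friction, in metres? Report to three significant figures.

V = 4Q/(πD²) = 4·0.0840/(π·0.179²) = 3.338 m/s
Re = VD/ν = 3.338·0.179/1.52×10^-6 = 3.93×10^5 → turbulent
ε/D = 0.0081/179 = 4.53×10^-5
Haaland: f = 0.01411
h_f = f(L/D)V²/(2g) = 0.01411·(246/0.179)·3.338²/(2·9.81) = 11.02 m

h_f ≈ 11.0 m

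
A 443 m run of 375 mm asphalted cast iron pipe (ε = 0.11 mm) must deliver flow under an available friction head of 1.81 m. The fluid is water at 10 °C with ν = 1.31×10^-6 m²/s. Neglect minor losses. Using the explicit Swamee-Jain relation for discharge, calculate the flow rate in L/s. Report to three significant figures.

Swamee-Jain (Type II): Q = -0.965·√(gD⁵h_f/L)·ln[ε/(3.7D) + √(3.17ν²L/(gD³h_f))]
√(gD⁵h_f/L) = √(9.81·0.375⁵·1.81/443) = 0.01724
ε/(3.7D) = 7.93×10^-5; √(3.17ν²L/(gD³h_f)) = 5.07×10^-5
Q = -0.965·0.01724·ln(1.300×10^-4) = 0.1489 m³/s
Check: V = 1.35 m/s, Re = 3.86×10^5, f = 0.01664, h_f = 1.82 m ≈ 1.81 m ✓

Q ≈ 149 L/s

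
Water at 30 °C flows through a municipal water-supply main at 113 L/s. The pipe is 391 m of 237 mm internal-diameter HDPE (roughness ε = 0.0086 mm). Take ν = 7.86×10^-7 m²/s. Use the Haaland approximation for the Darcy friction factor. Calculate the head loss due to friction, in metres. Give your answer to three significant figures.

V = 4Q/(πD²) = 4·0.113/(π·0.237²) = 2.561 m/s
Re = VD/ν = 2.561·0.237/7.86×10^-7 = 7.72×10^5 → turbulent
ε/D = 0.0086/237 = 3.63×10^-5
Haaland: f = 0.01269
h_f = f(L/D)V²/(2g) = 0.01269·(391/0.237)·2.561²/(2·9.81) = 7.000 m

h_f ≈ 7.00 m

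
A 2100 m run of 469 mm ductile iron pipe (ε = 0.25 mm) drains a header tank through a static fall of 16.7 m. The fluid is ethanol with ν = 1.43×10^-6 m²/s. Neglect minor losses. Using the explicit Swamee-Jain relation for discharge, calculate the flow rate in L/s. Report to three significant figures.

Swamee-Jain (Type II): Q = -0.965·√(gD⁵h_f/L)·ln[ε/(3.7D) + √(3.17ν²L/(gD³h_f))]
√(gD⁵h_f/L) = √(9.81·0.469⁵·16.7/2100) = 0.04207
ε/(3.7D) = 1.44×10^-4; √(3.17ν²L/(gD³h_f)) = 2.84×10^-5
Q = -0.965·0.04207·ln(1.724×10^-4) = 0.3518 m³/s
Check: V = 2.04 m/s, Re = 6.68×10^5, f = 0.01776, h_f = 16.8 m ≈ 16.7 m ✓

Q ≈ 352 L/s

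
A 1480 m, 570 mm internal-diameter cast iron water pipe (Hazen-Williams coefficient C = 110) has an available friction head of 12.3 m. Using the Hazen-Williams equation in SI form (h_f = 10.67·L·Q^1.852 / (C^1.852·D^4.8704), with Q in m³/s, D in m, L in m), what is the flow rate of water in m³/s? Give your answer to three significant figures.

Rearranging: Q = [h_f·C^1.852·D^4.8704 / (10.67·L)]^(1/1.852)
Q = [12.3·110^1.852·0.570^4.8704 / (10.67·1480)]^0.540 = 0.5259 m³/s

Q ≈ 0.526 m³/s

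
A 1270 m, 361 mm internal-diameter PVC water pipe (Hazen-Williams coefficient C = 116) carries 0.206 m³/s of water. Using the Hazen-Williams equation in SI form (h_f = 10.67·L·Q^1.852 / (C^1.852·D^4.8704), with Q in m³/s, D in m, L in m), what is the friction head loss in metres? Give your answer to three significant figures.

h_f ≈ 15.6 m

h_f = 10.67·1270·0.206^1.852 / (116^1.852·0.361^4.8704) = 15.60 m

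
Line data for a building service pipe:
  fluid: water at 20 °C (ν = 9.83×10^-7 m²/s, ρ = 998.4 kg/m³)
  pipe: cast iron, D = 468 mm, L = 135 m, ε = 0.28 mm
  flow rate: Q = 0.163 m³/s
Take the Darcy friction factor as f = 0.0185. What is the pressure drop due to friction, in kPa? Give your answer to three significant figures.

V = 4Q/(πD²) = 4·0.163/(π·0.468²) = 0.9476 m/s
h_f = f(L/D)V²/(2g) = 0.01850·(135/0.468)·0.9476²/(2·9.81) = 0.2442 m
Δp = ρg·h_f = 998.4·9.81·0.2442 = 2.392 kPa

Δp ≈ 2.39 kPa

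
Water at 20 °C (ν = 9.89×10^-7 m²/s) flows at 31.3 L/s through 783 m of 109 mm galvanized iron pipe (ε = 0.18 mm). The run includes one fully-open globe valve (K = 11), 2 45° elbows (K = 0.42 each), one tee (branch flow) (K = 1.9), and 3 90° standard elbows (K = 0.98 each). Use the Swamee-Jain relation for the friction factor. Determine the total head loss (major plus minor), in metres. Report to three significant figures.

H_L ≈ 104 m

V = 4Q/(πD²) = 3.354 m/s; V²/2g = 0.5735 m
Re = 3.70×10^5, ε/D = 0.00165 → f = 0.02297 (Swamee-Jain)
Major: h_f = f(L/D)·V²/2g = 0.02297·7183·0.5735 = 94.62 m
Minor: ΣK = 16.7; h_m = ΣK·V²/2g = 9.565 m
Total H_L = 94.62 + 9.565 = 104.2 m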